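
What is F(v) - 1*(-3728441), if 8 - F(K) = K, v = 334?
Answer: 3728115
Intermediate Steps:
F(K) = 8 - K
F(v) - 1*(-3728441) = (8 - 1*334) - 1*(-3728441) = (8 - 334) + 3728441 = -326 + 3728441 = 3728115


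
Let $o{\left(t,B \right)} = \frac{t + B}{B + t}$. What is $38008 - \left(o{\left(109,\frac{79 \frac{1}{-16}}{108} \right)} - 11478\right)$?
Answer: $49485$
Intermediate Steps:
$o{\left(t,B \right)} = 1$ ($o{\left(t,B \right)} = \frac{B + t}{B + t} = 1$)
$38008 - \left(o{\left(109,\frac{79 \frac{1}{-16}}{108} \right)} - 11478\right) = 38008 - \left(1 - 11478\right) = 38008 - -11477 = 38008 + 11477 = 49485$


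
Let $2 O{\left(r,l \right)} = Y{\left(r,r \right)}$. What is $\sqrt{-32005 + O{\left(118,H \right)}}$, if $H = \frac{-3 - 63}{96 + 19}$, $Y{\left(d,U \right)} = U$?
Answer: $i \sqrt{31946} \approx 178.73 i$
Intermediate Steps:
$H = - \frac{66}{115} \approx -0.57391$
$O{\left(r,l \right)} = \frac{r}{2}$
$\sqrt{-32005 + O{\left(118,H \right)}} = \sqrt{-32005 + \frac{1}{2} \cdot 118} = \sqrt{-32005 + 59} = \sqrt{-31946} = i \sqrt{31946}$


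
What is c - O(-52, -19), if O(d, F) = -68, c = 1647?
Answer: 1715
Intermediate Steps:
c - O(-52, -19) = 1647 - 1*(-68) = 1647 + 68 = 1715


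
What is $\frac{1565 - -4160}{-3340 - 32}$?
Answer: $- \frac{5725}{3372} \approx -1.6978$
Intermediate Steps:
$\frac{1565 - -4160}{-3340 - 32} = \frac{1565 + 4160}{-3372} = 5725 \left(- \frac{1}{3372}\right) = - \frac{5725}{3372}$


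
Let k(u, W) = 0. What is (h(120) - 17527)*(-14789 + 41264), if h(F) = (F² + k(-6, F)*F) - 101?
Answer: -85461300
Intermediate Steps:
h(F) = -101 + F² (h(F) = (F² + 0*F) - 101 = (F² + 0) - 101 = F² - 101 = -101 + F²)
(h(120) - 17527)*(-14789 + 41264) = ((-101 + 120²) - 17527)*(-14789 + 41264) = ((-101 + 14400) - 17527)*26475 = (14299 - 17527)*26475 = -3228*26475 = -85461300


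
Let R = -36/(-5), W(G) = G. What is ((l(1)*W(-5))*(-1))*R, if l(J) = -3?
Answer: -108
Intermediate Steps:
R = 36/5 (R = -36*(-⅕) = 36/5 ≈ 7.2000)
((l(1)*W(-5))*(-1))*R = (-3*(-5)*(-1))*(36/5) = (15*(-1))*(36/5) = -15*36/5 = -108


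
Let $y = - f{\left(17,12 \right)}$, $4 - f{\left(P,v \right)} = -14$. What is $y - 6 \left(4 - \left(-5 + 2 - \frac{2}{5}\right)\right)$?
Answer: $- \frac{312}{5} \approx -62.4$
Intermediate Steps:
$f{\left(P,v \right)} = 18$ ($f{\left(P,v \right)} = 4 - -14 = 4 + 14 = 18$)
$y = -18$ ($y = \left(-1\right) 18 = -18$)
$y - 6 \left(4 - \left(-5 + 2 - \frac{2}{5}\right)\right) = -18 - 6 \left(4 - \left(-5 + 2 - \frac{2}{5}\right)\right) = -18 - 6 \left(4 + \left(5 - \left(2 - \frac{2}{5}\right)\right)\right) = -18 - 6 \left(4 + \left(5 - \frac{8}{5}\right)\right) = -18 - 6 \left(4 + \frac{17}{5}\right) = -18 - 6 \cdot \frac{37}{5} = -18 - \frac{222}{5} = - \frac{312}{5}$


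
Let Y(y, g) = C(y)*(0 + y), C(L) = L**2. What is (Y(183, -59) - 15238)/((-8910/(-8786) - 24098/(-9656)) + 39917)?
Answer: 129658367793596/846690219465 ≈ 153.14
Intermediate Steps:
Y(y, g) = y**3 (Y(y, g) = y**2*(0 + y) = y**2*y = y**3)
(Y(183, -59) - 15238)/((-8910/(-8786) - 24098/(-9656)) + 39917) = (183**3 - 15238)/((-8910/(-8786) - 24098/(-9656)) + 39917) = (6128487 - 15238)/((-8910*(-1/8786) - 24098*(-1/9656)) + 39917) = 6113249/((4455/4393 + 12049/4828) + 39917) = 6113249/(74439997/21209404 + 39917) = 6113249/(846690219465/21209404) = 6113249*(21209404/846690219465) = 129658367793596/846690219465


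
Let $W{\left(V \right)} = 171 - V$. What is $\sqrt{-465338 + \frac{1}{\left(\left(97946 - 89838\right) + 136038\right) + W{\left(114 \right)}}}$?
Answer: $\frac{27 i \sqrt{13273626151991}}{144203} \approx 682.16 i$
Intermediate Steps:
$\sqrt{-465338 + \frac{1}{\left(\left(97946 - 89838\right) + 136038\right) + W{\left(114 \right)}}} = \sqrt{-465338 + \frac{1}{\left(\left(97946 - 89838\right) + 136038\right) + \left(171 - 114\right)}} = \sqrt{-465338 + \frac{1}{\left(8108 + 136038\right) + \left(171 - 114\right)}} = \sqrt{-465338 + \frac{1}{144146 + 57}} = \sqrt{-465338 + \frac{1}{144203}} = \sqrt{- \frac{67103135613}{144203}} = \frac{27 i \sqrt{13273626151991}}{144203}$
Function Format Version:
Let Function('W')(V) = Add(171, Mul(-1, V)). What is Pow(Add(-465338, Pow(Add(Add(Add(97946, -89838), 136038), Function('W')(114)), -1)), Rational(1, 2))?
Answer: Mul(Rational(27, 144203), I, Pow(13273626151991, Rational(1, 2))) ≈ Mul(682.16, I)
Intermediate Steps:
Pow(Add(-465338, Pow(Add(Add(Add(97946, -89838), 136038), Function('W')(114)), -1)), Rational(1, 2)) = Pow(Add(-465338, Pow(Add(Add(Add(97946, -89838), 136038), Add(171, Mul(-1, 114))), -1)), Rational(1, 2)) = Pow(Add(-465338, Pow(Add(Add(8108, 136038), Add(171, -114)), -1)), Rational(1, 2)) = Pow(Add(-465338, Pow(Add(144146, 57), -1)), Rational(1, 2)) = Pow(Add(-465338, Pow(144203, -1)), Rational(1, 2)) = Pow(Add(-465338, Rational(1, 144203)), Rational(1, 2)) = Pow(Rational(-67103135613, 144203), Rational(1, 2)) = Mul(Rational(27, 144203), I, Pow(13273626151991, Rational(1, 2)))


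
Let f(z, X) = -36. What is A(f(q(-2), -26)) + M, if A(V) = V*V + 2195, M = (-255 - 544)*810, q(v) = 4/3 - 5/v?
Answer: -643699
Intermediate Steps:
q(v) = 4/3 - 5/v (q(v) = 4*(⅓) - 5/v = 4/3 - 5/v)
M = -647190 (M = -799*810 = -647190)
A(V) = 2195 + V² (A(V) = V² + 2195 = 2195 + V²)
A(f(q(-2), -26)) + M = (2195 + (-36)²) - 647190 = (2195 + 1296) - 647190 = 3491 - 647190 = -643699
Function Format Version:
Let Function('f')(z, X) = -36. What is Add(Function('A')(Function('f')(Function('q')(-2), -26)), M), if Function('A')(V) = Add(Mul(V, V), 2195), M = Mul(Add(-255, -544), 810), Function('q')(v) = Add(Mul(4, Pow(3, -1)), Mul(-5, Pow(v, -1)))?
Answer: -643699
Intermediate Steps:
Function('q')(v) = Add(Rational(4, 3), Mul(-5, Pow(v, -1))) (Function('q')(v) = Add(Mul(4, Rational(1, 3)), Mul(-5, Pow(v, -1))) = Add(Rational(4, 3), Mul(-5, Pow(v, -1))))
M = -647190 (M = Mul(-799, 810) = -647190)
Function('A')(V) = Add(2195, Pow(V, 2)) (Function('A')(V) = Add(Pow(V, 2), 2195) = Add(2195, Pow(V, 2)))
Add(Function('A')(Function('f')(Function('q')(-2), -26)), M) = Add(Add(2195, Pow(-36, 2)), -647190) = Add(Add(2195, 1296), -647190) = Add(3491, -647190) = -643699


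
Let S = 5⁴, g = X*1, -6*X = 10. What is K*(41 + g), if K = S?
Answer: 73750/3 ≈ 24583.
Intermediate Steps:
X = -5/3 (X = -⅙*10 = -5/3 ≈ -1.6667)
g = -5/3 (g = -5/3*1 = -5/3 ≈ -1.6667)
S = 625
K = 625
K*(41 + g) = 625*(41 - 5/3) = 625*(118/3) = 73750/3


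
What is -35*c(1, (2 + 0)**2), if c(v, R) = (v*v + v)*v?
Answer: -70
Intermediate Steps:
c(v, R) = v*(v + v**2) (c(v, R) = (v**2 + v)*v = (v + v**2)*v = v*(v + v**2))
-35*c(1, (2 + 0)**2) = -35*1**2*(1 + 1) = -35*2 = -70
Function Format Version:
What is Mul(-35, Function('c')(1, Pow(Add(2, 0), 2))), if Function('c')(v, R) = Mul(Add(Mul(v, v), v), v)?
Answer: -70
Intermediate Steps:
Function('c')(v, R) = Mul(v, Add(v, Pow(v, 2))) (Function('c')(v, R) = Mul(Add(Pow(v, 2), v), v) = Mul(Add(v, Pow(v, 2)), v) = Mul(v, Add(v, Pow(v, 2))))
Mul(-35, Function('c')(1, Pow(Add(2, 0), 2))) = Mul(-35, Mul(Pow(1, 2), Add(1, 1))) = Mul(-35, Mul(1, 2)) = Mul(-35, 2) = -70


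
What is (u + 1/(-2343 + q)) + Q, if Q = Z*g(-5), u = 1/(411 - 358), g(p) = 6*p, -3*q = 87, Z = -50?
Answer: 188576319/125716 ≈ 1500.0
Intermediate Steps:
q = -29 (q = -⅓*87 = -29)
u = 1/53 ≈ 0.018868
Q = 1500 (Q = -300*(-5) = -50*(-30) = 1500)
(u + 1/(-2343 + q)) + Q = (1/53 + 1/(-2343 - 29)) + 1500 = (1/53 + 1/(-2372)) + 1500 = (1/53 - 1/2372) + 1500 = 2319/125716 + 1500 = 188576319/125716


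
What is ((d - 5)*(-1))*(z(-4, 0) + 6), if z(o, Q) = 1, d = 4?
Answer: 7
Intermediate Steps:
((d - 5)*(-1))*(z(-4, 0) + 6) = ((4 - 5)*(-1))*(1 + 6) = -1*(-1)*7 = 1*7 = 7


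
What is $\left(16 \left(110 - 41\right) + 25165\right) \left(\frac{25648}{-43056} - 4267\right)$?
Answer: $- \frac{301675822900}{2691} \approx -1.1211 \cdot 10^{8}$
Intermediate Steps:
$\left(16 \left(110 - 41\right) + 25165\right) \left(\frac{25648}{-43056} - 4267\right) = \left(16 \cdot 69 + 25165\right) \left(25648 \left(- \frac{1}{43056}\right) - 4267\right) = \left(1104 + 25165\right) \left(- \frac{1603}{2691} - 4267\right) = 26269 \left(- \frac{11484100}{2691}\right) = - \frac{301675822900}{2691}$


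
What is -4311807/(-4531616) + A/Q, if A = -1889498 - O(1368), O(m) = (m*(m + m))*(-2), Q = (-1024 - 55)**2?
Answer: 30379802889455/5275893143456 ≈ 5.7582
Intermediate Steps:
Q = 1164241 (Q = (-1079)**2 = 1164241)
O(m) = -4*m**2 (O(m) = (m*(2*m))*(-2) = (2*m**2)*(-2) = -4*m**2)
A = 5596198 (A = -1889498 - (-4)*1368**2 = -1889498 - (-4)*1871424 = -1889498 - 1*(-7485696) = -1889498 + 7485696 = 5596198)
-4311807/(-4531616) + A/Q = -4311807/(-4531616) + 5596198/1164241 = -4311807*(-1/4531616) + 5596198*(1/1164241) = 4311807/4531616 + 5596198/1164241 = 30379802889455/5275893143456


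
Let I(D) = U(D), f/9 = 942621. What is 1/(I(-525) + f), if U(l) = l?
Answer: 1/8483064 ≈ 1.1788e-7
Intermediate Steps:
f = 8483589 (f = 9*942621 = 8483589)
I(D) = D
1/(I(-525) + f) = 1/(-525 + 8483589) = 1/8483064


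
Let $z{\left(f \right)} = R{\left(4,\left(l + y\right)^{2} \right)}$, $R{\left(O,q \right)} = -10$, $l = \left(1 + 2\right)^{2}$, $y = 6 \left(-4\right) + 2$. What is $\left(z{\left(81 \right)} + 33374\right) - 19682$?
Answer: $13682$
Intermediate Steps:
$y = -22$ ($y = -24 + 2 = -22$)
$l = 9$ ($l = 3^{2} = 9$)
$z{\left(f \right)} = -10$
$\left(z{\left(81 \right)} + 33374\right) - 19682 = \left(-10 + 33374\right) - 19682 = 33364 - 19682 = 13682$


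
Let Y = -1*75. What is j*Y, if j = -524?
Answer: 39300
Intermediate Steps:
Y = -75
j*Y = -524*(-75) = 39300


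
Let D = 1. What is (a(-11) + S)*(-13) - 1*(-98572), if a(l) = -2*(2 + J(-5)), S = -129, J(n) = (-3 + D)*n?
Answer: 100561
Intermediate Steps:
J(n) = -2*n (J(n) = (-3 + 1)*n = -2*n)
a(l) = -24 (a(l) = -2*(2 - 2*(-5)) = -2*(2 + 10) = -2*12 = -24)
(a(-11) + S)*(-13) - 1*(-98572) = (-24 - 129)*(-13) - 1*(-98572) = -153*(-13) + 98572 = 1989 + 98572 = 100561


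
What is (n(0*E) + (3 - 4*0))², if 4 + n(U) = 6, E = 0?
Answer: 25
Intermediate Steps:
n(U) = 2 (n(U) = -4 + 6 = 2)
(n(0*E) + (3 - 4*0))² = (2 + (3 - 4*0))² = (2 + (3 + 0))² = (2 + 3)² = 5² = 25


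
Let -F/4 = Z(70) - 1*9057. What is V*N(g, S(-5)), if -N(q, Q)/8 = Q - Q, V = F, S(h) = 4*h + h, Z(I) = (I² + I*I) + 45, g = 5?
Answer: 0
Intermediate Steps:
Z(I) = 45 + 2*I² (Z(I) = (I² + I²) + 45 = 2*I² + 45 = 45 + 2*I²)
S(h) = 5*h
F = -3152 (F = -4*((45 + 2*70²) - 1*9057) = -4*((45 + 2*4900) - 9057) = -4*((45 + 9800) - 9057) = -4*(9845 - 9057) = -4*788 = -3152)
V = -3152
N(q, Q) = 0 (N(q, Q) = -8*(Q - Q) = -8*0 = 0)
V*N(g, S(-5)) = -3152*0 = 0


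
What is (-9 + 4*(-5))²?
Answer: 841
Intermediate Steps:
(-9 + 4*(-5))² = (-9 - 20)² = (-29)² = 841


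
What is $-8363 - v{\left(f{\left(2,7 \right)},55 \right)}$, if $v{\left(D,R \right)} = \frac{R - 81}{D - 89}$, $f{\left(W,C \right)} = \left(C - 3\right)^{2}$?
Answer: $- \frac{610525}{73} \approx -8363.4$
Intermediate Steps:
$f{\left(W,C \right)} = \left(-3 + C\right)^{2}$
$v{\left(D,R \right)} = \frac{-81 + R}{-89 + D}$ ($v{\left(D,R \right)} = \frac{R - 81}{-89 + D} = \frac{-81 + R}{-89 + D}$)
$-8363 - v{\left(f{\left(2,7 \right)},55 \right)} = -8363 - \frac{-81 + 55}{-89 + \left(-3 + 7\right)^{2}} = -8363 - \frac{1}{-89 + 4^{2}} \left(-26\right) = -8363 - \frac{1}{-89 + 16} \left(-26\right) = -8363 - \frac{1}{-73} \left(-26\right) = -8363 - \left(- \frac{1}{73}\right) \left(-26\right) = -8363 - \frac{26}{73} = - \frac{610525}{73}$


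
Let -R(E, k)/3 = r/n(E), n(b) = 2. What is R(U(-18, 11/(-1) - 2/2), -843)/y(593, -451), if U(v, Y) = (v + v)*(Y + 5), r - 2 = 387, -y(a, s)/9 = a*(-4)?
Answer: -389/14232 ≈ -0.027333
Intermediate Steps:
y(a, s) = 36*a (y(a, s) = -9*a*(-4) = -(-36)*a = 36*a)
r = 389 (r = 2 + 387 = 389)
U(v, Y) = 2*v*(5 + Y) (U(v, Y) = (2*v)*(5 + Y) = 2*v*(5 + Y))
R(E, k) = -1167/2
R(U(-18, 11/(-1) - 2/2), -843)/y(593, -451) = -1167/(2*(36*593)) = -1167/2/21348 = -1167/2*1/21348 = -389/14232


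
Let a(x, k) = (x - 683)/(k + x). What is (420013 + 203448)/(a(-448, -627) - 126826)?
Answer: -670220575/136336819 ≈ -4.9159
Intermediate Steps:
a(x, k) = (-683 + x)/(k + x)
(420013 + 203448)/(a(-448, -627) - 126826) = (420013 + 203448)/((-683 - 448)/(-627 - 448) - 126826) = 623461/(-1131/(-1075) - 126826) = 623461/(-1/1075*(-1131) - 126826) = 623461/(1131/1075 - 126826) = 623461/(-136336819/1075) = 623461*(-1075/136336819) = -670220575/136336819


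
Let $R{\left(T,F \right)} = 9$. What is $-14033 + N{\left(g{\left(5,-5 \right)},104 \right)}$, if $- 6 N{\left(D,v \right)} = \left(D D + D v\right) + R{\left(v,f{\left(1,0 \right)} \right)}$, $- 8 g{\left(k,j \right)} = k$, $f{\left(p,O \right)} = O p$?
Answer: $- \frac{5385113}{384} \approx -14024.0$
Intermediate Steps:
$g{\left(k,j \right)} = - \frac{k}{8}$
$N{\left(D,v \right)} = - \frac{3}{2} - \frac{D^{2}}{6} - \frac{D v}{6}$ ($N{\left(D,v \right)} = - \frac{\left(D D + D v\right) + 9}{6} = - \frac{\left(D^{2} + D v\right) + 9}{6} = - \frac{9 + D^{2} + D v}{6} = - \frac{3}{2} - \frac{D^{2}}{6} - \frac{D v}{6}$)
$-14033 + N{\left(g{\left(5,-5 \right)},104 \right)} = -14033 - \left(\frac{3}{2} + \frac{25}{384} + \frac{1}{6} \left(\left(- \frac{1}{8}\right) 5\right) 104\right) = -14033 - \left(\frac{3}{2} - \frac{65}{6} + \frac{25}{384}\right) = -14033 - - \frac{3559}{384} = -14033 + \frac{3559}{384} = - \frac{5385113}{384}$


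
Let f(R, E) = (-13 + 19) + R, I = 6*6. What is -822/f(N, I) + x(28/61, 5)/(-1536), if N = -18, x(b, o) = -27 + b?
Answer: 6419795/93696 ≈ 68.517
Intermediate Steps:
I = 36
f(R, E) = 6 + R
-822/f(N, I) + x(28/61, 5)/(-1536) = -822/(6 - 18) + (-27 + 28/61)/(-1536) = -822/(-12) + (-27 + 28*(1/61))*(-1/1536) = -822*(-1/12) + (-27 + 28/61)*(-1/1536) = 137/2 - 1619/61*(-1/1536) = 137/2 + 1619/93696 = 6419795/93696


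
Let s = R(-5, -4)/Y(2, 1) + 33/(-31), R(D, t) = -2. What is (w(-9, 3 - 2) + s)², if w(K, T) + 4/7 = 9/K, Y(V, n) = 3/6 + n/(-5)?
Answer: 36675136/423801 ≈ 86.539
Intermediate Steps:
Y(V, n) = ½ - n/5 (Y(V, n) = 3*(⅙) + n*(-⅕) = ½ - n/5)
s = -719/93 (s = -2/(½ - ⅕*1) + 33/(-31) = -2/(½ - ⅕) + 33*(-1/31) = -2/3/10 - 33/31 = -2*10/3 - 33/31 = -20/3 - 33/31 = -719/93 ≈ -7.7312)
w(K, T) = -4/7 + 9/K
(w(-9, 3 - 2) + s)² = ((-4/7 + 9/(-9)) - 719/93)² = ((-4/7 + 9*(-⅑)) - 719/93)² = ((-4/7 - 1) - 719/93)² = (-11/7 - 719/93)² = (-6056/651)² = 36675136/423801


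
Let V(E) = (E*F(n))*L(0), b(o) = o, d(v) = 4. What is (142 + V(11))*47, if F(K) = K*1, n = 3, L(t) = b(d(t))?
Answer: 12878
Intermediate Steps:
L(t) = 4
F(K) = K
V(E) = 12*E (V(E) = (E*3)*4 = (3*E)*4 = 12*E)
(142 + V(11))*47 = (142 + 12*11)*47 = (142 + 132)*47 = 274*47 = 12878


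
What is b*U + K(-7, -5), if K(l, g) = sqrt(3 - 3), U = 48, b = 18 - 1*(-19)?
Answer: 1776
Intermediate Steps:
b = 37 (b = 18 + 19 = 37)
K(l, g) = 0 (K(l, g) = sqrt(0) = 0)
b*U + K(-7, -5) = 37*48 + 0 = 1776 + 0 = 1776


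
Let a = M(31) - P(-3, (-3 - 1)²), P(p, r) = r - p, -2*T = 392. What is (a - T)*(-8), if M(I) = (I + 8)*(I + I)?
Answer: -20760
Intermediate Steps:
T = -196 (T = -½*392 = -196)
M(I) = 2*I*(8 + I) (M(I) = (8 + I)*(2*I) = 2*I*(8 + I))
a = 2399 (a = 2*31*(8 + 31) - ((-3 - 1)² - 1*(-3)) = 2*31*39 - ((-4)² + 3) = 2418 - (16 + 3) = 2418 - 1*19 = 2418 - 19 = 2399)
(a - T)*(-8) = (2399 - 1*(-196))*(-8) = (2399 + 196)*(-8) = 2595*(-8) = -20760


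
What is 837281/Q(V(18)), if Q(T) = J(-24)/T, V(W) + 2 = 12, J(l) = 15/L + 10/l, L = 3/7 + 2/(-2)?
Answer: -2511843/8 ≈ -3.1398e+5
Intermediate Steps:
L = -4/7 (L = 3*(⅐) + 2*(-½) = 3/7 - 1 = -4/7 ≈ -0.57143)
J(l) = -105/4 + 10/l (J(l) = 15/(-4/7) + 10/l = 15*(-7/4) + 10/l = -105/4 + 10/l)
V(W) = 10 (V(W) = -2 + 12 = 10)
Q(T) = -80/(3*T) (Q(T) = (-105/4 + 10/(-24))/T = (-105/4 + 10*(-1/24))/T = (-105/4 - 5/12)/T = -80/(3*T))
837281/Q(V(18)) = 837281/((-80/3/10)) = 837281/((-80/3*⅒)) = 837281/(-8/3) = 837281*(-3/8) = -2511843/8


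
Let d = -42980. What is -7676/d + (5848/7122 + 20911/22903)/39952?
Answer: 6254367330594739/35011385034391920 ≈ 0.17864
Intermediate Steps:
-7676/d + (5848/7122 + 20911/22903)/39952 = -7676/(-42980) + (5848/7122 + 20911/22903)/39952 = -7676*(-1/42980) + (5848*(1/7122) + 20911*(1/22903))*(1/39952) = 1919/10745 + (2924/3561 + 20911/22903)*(1/39952) = 1919/10745 + (141432443/81557583)*(1/39952) = 1919/10745 + 141432443/3258388556016 = 6254367330594739/35011385034391920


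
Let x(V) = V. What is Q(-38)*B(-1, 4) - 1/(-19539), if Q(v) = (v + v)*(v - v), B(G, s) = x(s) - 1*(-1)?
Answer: 1/19539 ≈ 5.1180e-5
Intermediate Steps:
B(G, s) = 1 + s (B(G, s) = s - 1*(-1) = s + 1 = 1 + s)
Q(v) = 0 (Q(v) = (2*v)*0 = 0)
Q(-38)*B(-1, 4) - 1/(-19539) = 0*(1 + 4) - 1/(-19539) = 0*5 - 1*(-1/19539) = 0 + 1/19539 = 1/19539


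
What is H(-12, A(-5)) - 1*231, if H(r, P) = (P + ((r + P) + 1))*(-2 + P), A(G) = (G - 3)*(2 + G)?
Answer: 583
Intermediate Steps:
A(G) = (-3 + G)*(2 + G)
H(r, P) = (-2 + P)*(1 + r + 2*P) (H(r, P) = (P + ((P + r) + 1))*(-2 + P) = (P + (1 + P + r))*(-2 + P) = (1 + r + 2*P)*(-2 + P) = (-2 + P)*(1 + r + 2*P))
H(-12, A(-5)) - 1*231 = (-2 - 3*(-6 + (-5)**2 - 1*(-5)) - 2*(-12) + 2*(-6 + (-5)**2 - 1*(-5))**2 + (-6 + (-5)**2 - 1*(-5))*(-12)) - 1*231 = (-2 - 3*(-6 + 25 + 5) + 24 + 2*(-6 + 25 + 5)**2 + (-6 + 25 + 5)*(-12)) - 231 = (-2 - 3*24 + 24 + 2*24**2 + 24*(-12)) - 231 = (-2 - 72 + 24 + 2*576 - 288) - 231 = (-2 - 72 + 24 + 1152 - 288) - 231 = 814 - 231 = 583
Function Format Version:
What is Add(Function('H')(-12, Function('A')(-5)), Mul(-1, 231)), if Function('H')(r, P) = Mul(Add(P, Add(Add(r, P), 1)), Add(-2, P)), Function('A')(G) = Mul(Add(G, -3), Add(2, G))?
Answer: 583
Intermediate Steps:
Function('A')(G) = Mul(Add(-3, G), Add(2, G))
Function('H')(r, P) = Mul(Add(-2, P), Add(1, r, Mul(2, P))) (Function('H')(r, P) = Mul(Add(P, Add(Add(P, r), 1)), Add(-2, P)) = Mul(Add(P, Add(1, P, r)), Add(-2, P)) = Mul(Add(1, r, Mul(2, P)), Add(-2, P)) = Mul(Add(-2, P), Add(1, r, Mul(2, P))))
Add(Function('H')(-12, Function('A')(-5)), Mul(-1, 231)) = Add(Add(-2, Mul(-3, Add(-6, Pow(-5, 2), Mul(-1, -5))), Mul(-2, -12), Mul(2, Pow(Add(-6, Pow(-5, 2), Mul(-1, -5)), 2)), Mul(Add(-6, Pow(-5, 2), Mul(-1, -5)), -12)), Mul(-1, 231)) = Add(Add(-2, Mul(-3, Add(-6, 25, 5)), 24, Mul(2, Pow(Add(-6, 25, 5), 2)), Mul(Add(-6, 25, 5), -12)), -231) = Add(Add(-2, Mul(-3, 24), 24, Mul(2, Pow(24, 2)), Mul(24, -12)), -231) = Add(Add(-2, -72, 24, Mul(2, 576), -288), -231) = Add(Add(-2, -72, 24, 1152, -288), -231) = Add(814, -231) = 583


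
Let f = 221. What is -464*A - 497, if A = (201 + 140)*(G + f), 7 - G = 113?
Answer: -18196257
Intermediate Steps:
G = -106 (G = 7 - 1*113 = 7 - 113 = -106)
A = 39215 (A = (201 + 140)*(-106 + 221) = 341*115 = 39215)
-464*A - 497 = -464*39215 - 497 = -18195760 - 497 = -18196257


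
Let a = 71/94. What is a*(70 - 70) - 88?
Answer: -88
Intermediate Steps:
a = 71/94 (a = 71*(1/94) = 71/94 ≈ 0.75532)
a*(70 - 70) - 88 = 71*(70 - 70)/94 - 88 = (71/94)*0 - 88 = 0 - 88 = -88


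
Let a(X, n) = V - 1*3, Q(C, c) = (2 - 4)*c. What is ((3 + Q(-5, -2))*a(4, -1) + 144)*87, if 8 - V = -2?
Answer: 16791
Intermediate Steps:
V = 10 (V = 8 - 1*(-2) = 8 + 2 = 10)
Q(C, c) = -2*c
a(X, n) = 7 (a(X, n) = 10 - 1*3 = 10 - 3 = 7)
((3 + Q(-5, -2))*a(4, -1) + 144)*87 = ((3 - 2*(-2))*7 + 144)*87 = ((3 + 4)*7 + 144)*87 = (7*7 + 144)*87 = (49 + 144)*87 = 193*87 = 16791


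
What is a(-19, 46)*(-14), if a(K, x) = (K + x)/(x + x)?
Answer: -189/46 ≈ -4.1087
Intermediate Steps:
a(K, x) = (K + x)/(2*x) (a(K, x) = (K + x)/((2*x)) = (K + x)*(1/(2*x)) = (K + x)/(2*x))
a(-19, 46)*(-14) = ((½)*(-19 + 46)/46)*(-14) = ((½)*(1/46)*27)*(-14) = (27/92)*(-14) = -189/46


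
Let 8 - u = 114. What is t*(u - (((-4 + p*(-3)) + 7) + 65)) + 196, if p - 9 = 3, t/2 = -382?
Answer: 105628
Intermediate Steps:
u = -106 (u = 8 - 1*114 = 8 - 114 = -106)
t = -764 (t = 2*(-382) = -764)
p = 12 (p = 9 + 3 = 12)
t*(u - (((-4 + p*(-3)) + 7) + 65)) + 196 = -764*(-106 - (((-4 + 12*(-3)) + 7) + 65)) + 196 = -764*(-106 - (((-4 - 36) + 7) + 65)) + 196 = -764*(-106 - ((-40 + 7) + 65)) + 196 = -764*(-106 - (-33 + 65)) + 196 = -764*(-106 - 1*32) + 196 = -764*(-106 - 32) + 196 = -764*(-138) + 196 = 105432 + 196 = 105628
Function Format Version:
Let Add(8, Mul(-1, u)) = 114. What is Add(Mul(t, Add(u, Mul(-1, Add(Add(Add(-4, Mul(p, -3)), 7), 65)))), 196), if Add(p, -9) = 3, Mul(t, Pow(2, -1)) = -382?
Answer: 105628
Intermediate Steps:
u = -106 (u = Add(8, Mul(-1, 114)) = Add(8, -114) = -106)
t = -764 (t = Mul(2, -382) = -764)
p = 12 (p = Add(9, 3) = 12)
Add(Mul(t, Add(u, Mul(-1, Add(Add(Add(-4, Mul(p, -3)), 7), 65)))), 196) = Add(Mul(-764, Add(-106, Mul(-1, Add(Add(Add(-4, Mul(12, -3)), 7), 65)))), 196) = Add(Mul(-764, Add(-106, Mul(-1, Add(Add(Add(-4, -36), 7), 65)))), 196) = Add(Mul(-764, Add(-106, Mul(-1, Add(Add(-40, 7), 65)))), 196) = Add(Mul(-764, Add(-106, Mul(-1, Add(-33, 65)))), 196) = Add(Mul(-764, Add(-106, Mul(-1, 32))), 196) = Add(Mul(-764, Add(-106, -32)), 196) = Add(Mul(-764, -138), 196) = Add(105432, 196) = 105628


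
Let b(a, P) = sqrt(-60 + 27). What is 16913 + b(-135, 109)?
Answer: 16913 + I*sqrt(33) ≈ 16913.0 + 5.7446*I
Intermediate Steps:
b(a, P) = I*sqrt(33) (b(a, P) = sqrt(-33) = I*sqrt(33))
16913 + b(-135, 109) = 16913 + I*sqrt(33)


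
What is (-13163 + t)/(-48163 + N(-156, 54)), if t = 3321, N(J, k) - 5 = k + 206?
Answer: 4921/23949 ≈ 0.20548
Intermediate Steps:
N(J, k) = 211 + k (N(J, k) = 5 + (k + 206) = 5 + (206 + k) = 211 + k)
(-13163 + t)/(-48163 + N(-156, 54)) = (-13163 + 3321)/(-48163 + (211 + 54)) = -9842/(-48163 + 265) = -9842/(-47898) = -9842*(-1/47898) = 4921/23949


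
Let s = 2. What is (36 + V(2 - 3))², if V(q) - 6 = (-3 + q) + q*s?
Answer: 1296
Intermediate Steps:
V(q) = 3 + 3*q (V(q) = 6 + ((-3 + q) + q*2) = 6 + ((-3 + q) + 2*q) = 6 + (-3 + 3*q) = 3 + 3*q)
(36 + V(2 - 3))² = (36 + (3 + 3*(2 - 3)))² = (36 + (3 + 3*(-1)))² = (36 + (3 - 3))² = (36 + 0)² = 36² = 1296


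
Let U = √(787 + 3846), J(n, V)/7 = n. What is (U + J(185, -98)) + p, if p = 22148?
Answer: 23443 + √4633 ≈ 23511.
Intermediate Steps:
J(n, V) = 7*n
U = √4633 ≈ 68.066
(U + J(185, -98)) + p = (√4633 + 7*185) + 22148 = (√4633 + 1295) + 22148 = (1295 + √4633) + 22148 = 23443 + √4633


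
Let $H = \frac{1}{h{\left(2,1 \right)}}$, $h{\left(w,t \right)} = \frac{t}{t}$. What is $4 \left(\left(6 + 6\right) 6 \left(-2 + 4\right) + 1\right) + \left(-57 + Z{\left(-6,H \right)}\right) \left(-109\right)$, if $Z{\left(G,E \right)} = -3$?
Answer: $7120$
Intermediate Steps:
$h{\left(w,t \right)} = 1$
$H = 1$ ($H = 1^{-1} = 1$)
$4 \left(\left(6 + 6\right) 6 \left(-2 + 4\right) + 1\right) + \left(-57 + Z{\left(-6,H \right)}\right) \left(-109\right) = 4 \left(\left(6 + 6\right) 6 \left(-2 + 4\right) + 1\right) + \left(-57 - 3\right) \left(-109\right) = 4 \left(12 \cdot 6 \cdot 2 + 1\right) - -6540 = 4 \left(12 \cdot 12 + 1\right) + 6540 = 4 \left(144 + 1\right) + 6540 = 4 \cdot 145 + 6540 = 580 + 6540 = 7120$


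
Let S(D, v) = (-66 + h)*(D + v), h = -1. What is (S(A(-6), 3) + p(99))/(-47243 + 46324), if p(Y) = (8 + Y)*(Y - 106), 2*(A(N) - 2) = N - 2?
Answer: 816/919 ≈ 0.88792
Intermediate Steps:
A(N) = 1 + N/2 (A(N) = 2 + (N - 2)/2 = 2 + (-2 + N)/2 = 2 + (-1 + N/2) = 1 + N/2)
p(Y) = (-106 + Y)*(8 + Y) (p(Y) = (8 + Y)*(-106 + Y) = (-106 + Y)*(8 + Y))
S(D, v) = -67*D - 67*v (S(D, v) = (-66 - 1)*(D + v) = -67*(D + v) = -67*D - 67*v)
(S(A(-6), 3) + p(99))/(-47243 + 46324) = ((-67*(1 + (½)*(-6)) - 67*3) + (-848 + 99² - 98*99))/(-47243 + 46324) = ((-67*(1 - 3) - 201) + (-848 + 9801 - 9702))/(-919) = ((-67*(-2) - 201) - 749)*(-1/919) = ((134 - 201) - 749)*(-1/919) = (-67 - 749)*(-1/919) = -816*(-1/919) = 816/919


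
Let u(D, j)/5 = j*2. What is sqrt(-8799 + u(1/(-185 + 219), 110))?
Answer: I*sqrt(7699) ≈ 87.744*I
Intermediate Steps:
u(D, j) = 10*j (u(D, j) = 5*(j*2) = 5*(2*j) = 10*j)
sqrt(-8799 + u(1/(-185 + 219), 110)) = sqrt(-8799 + 10*110) = sqrt(-8799 + 1100) = sqrt(-7699) = I*sqrt(7699)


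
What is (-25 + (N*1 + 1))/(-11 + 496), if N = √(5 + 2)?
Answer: -24/485 + √7/485 ≈ -0.044029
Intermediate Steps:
N = √7 ≈ 2.6458
(-25 + (N*1 + 1))/(-11 + 496) = (-25 + (√7*1 + 1))/(-11 + 496) = (-25 + (√7 + 1))/485 = (-25 + (1 + √7))*(1/485) = (-24 + √7)*(1/485) = -24/485 + √7/485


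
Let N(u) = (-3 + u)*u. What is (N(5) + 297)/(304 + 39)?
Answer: 307/343 ≈ 0.89504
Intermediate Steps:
N(u) = u*(-3 + u)
(N(5) + 297)/(304 + 39) = (5*(-3 + 5) + 297)/(304 + 39) = (5*2 + 297)/343 = (10 + 297)*(1/343) = 307*(1/343) = 307/343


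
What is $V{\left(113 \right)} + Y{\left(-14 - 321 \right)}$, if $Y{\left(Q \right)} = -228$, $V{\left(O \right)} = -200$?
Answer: $-428$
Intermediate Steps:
$V{\left(113 \right)} + Y{\left(-14 - 321 \right)} = -200 - 228 = -428$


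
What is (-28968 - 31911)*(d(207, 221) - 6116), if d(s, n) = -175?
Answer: 382989789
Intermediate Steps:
(-28968 - 31911)*(d(207, 221) - 6116) = (-28968 - 31911)*(-175 - 6116) = -60879*(-6291) = 382989789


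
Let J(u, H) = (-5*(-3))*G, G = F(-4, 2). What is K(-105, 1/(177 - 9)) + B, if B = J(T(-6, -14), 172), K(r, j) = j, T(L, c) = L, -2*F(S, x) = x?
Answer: -2519/168 ≈ -14.994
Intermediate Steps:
F(S, x) = -x/2
G = -1 (G = -½*2 = -1)
J(u, H) = -15 (J(u, H) = -5*(-3)*(-1) = 15*(-1) = -15)
B = -15
K(-105, 1/(177 - 9)) + B = 1/(177 - 9) - 15 = 1/168 - 15 = -2519/168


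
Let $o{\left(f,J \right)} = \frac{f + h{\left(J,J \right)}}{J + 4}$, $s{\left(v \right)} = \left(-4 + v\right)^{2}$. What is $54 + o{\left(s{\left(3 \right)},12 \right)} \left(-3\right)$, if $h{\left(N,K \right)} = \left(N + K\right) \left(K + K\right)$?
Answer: $- \frac{867}{16} \approx -54.188$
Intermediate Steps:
$h{\left(N,K \right)} = 2 K \left(K + N\right)$ ($h{\left(N,K \right)} = \left(K + N\right) 2 K = 2 K \left(K + N\right)$)
$o{\left(f,J \right)} = \frac{f + 4 J^{2}}{4 + J}$ ($o{\left(f,J \right)} = \frac{f + 2 J \left(J + J\right)}{J + 4} = \frac{f + 2 J 2 J}{4 + J} = \frac{f + 4 J^{2}}{4 + J}$)
$54 + o{\left(s{\left(3 \right)},12 \right)} \left(-3\right) = 54 + \frac{\left(-4 + 3\right)^{2} + 4 \cdot 12^{2}}{4 + 12} \left(-3\right) = 54 + \frac{\left(-1\right)^{2} + 4 \cdot 144}{16} \left(-3\right) = 54 + \frac{1 + 576}{16} \left(-3\right) = 54 + \frac{1}{16} \cdot 577 \left(-3\right) = 54 + \frac{577}{16} \left(-3\right) = 54 - \frac{1731}{16} = - \frac{867}{16}$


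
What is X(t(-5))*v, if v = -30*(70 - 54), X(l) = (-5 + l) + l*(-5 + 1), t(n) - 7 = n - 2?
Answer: 2400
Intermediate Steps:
t(n) = 5 + n (t(n) = 7 + (n - 2) = 7 + (-2 + n) = 5 + n)
X(l) = -5 - 3*l (X(l) = (-5 + l) + l*(-4) = (-5 + l) - 4*l = -5 - 3*l)
v = -480 (v = -30*16 = -480)
X(t(-5))*v = (-5 - 3*(5 - 5))*(-480) = (-5 - 3*0)*(-480) = (-5 + 0)*(-480) = -5*(-480) = 2400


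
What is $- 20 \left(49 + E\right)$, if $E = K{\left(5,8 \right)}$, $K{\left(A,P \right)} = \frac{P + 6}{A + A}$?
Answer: $-1008$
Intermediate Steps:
$K{\left(A,P \right)} = \frac{6 + P}{2 A}$
$E = \frac{7}{5}$ ($E = \frac{6 + 8}{2 \cdot 5} = \frac{1}{2} \cdot \frac{1}{5} \cdot 14 = \frac{7}{5} \approx 1.4$)
$- 20 \left(49 + E\right) = - 20 \left(49 + \frac{7}{5}\right) = \left(-20\right) \frac{252}{5} = -1008$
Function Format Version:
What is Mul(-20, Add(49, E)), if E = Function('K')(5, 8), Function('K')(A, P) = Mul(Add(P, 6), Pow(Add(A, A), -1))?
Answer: -1008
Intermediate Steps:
Function('K')(A, P) = Mul(Rational(1, 2), Pow(A, -1), Add(6, P)) (Function('K')(A, P) = Mul(Add(6, P), Pow(Mul(2, A), -1)) = Mul(Add(6, P), Mul(Rational(1, 2), Pow(A, -1))) = Mul(Rational(1, 2), Pow(A, -1), Add(6, P)))
E = Rational(7, 5) (E = Mul(Rational(1, 2), Pow(5, -1), Add(6, 8)) = Mul(Rational(1, 2), Rational(1, 5), 14) = Rational(7, 5) ≈ 1.4000)
Mul(-20, Add(49, E)) = Mul(-20, Add(49, Rational(7, 5))) = Mul(-20, Rational(252, 5)) = -1008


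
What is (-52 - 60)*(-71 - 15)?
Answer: 9632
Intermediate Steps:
(-52 - 60)*(-71 - 15) = -112*(-86) = 9632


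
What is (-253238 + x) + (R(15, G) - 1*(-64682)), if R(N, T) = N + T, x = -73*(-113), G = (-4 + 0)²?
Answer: -180276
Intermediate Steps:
G = 16 (G = (-4)² = 16)
x = 8249
(-253238 + x) + (R(15, G) - 1*(-64682)) = (-253238 + 8249) + ((15 + 16) - 1*(-64682)) = -244989 + (31 + 64682) = -244989 + 64713 = -180276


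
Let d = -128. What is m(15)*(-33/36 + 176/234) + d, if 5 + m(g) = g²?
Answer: -19211/117 ≈ -164.20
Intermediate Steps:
m(g) = -5 + g²
m(15)*(-33/36 + 176/234) + d = (-5 + 15²)*(-33/36 + 176/234) - 128 = (-5 + 225)*(-33*1/36 + 176*(1/234)) - 128 = 220*(-11/12 + 88/117) - 128 = 220*(-77/468) - 128 = -4235/117 - 128 = -19211/117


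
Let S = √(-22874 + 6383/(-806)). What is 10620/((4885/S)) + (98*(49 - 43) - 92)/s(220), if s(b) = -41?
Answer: -496/41 + 3186*I*√9773122/30287 ≈ -12.098 + 328.86*I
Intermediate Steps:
S = 3*I*√9773122/62 (S = √(-22874 + 6383*(-1/806)) = √(-22874 - 491/62) = √(-1418679/62) = 3*I*√9773122/62 ≈ 151.27*I)
10620/((4885/S)) + (98*(49 - 43) - 92)/s(220) = 10620/((4885/((3*I*√9773122/62)))) + (98*(49 - 43) - 92)/(-41) = 10620/((4885*(-I*√9773122/472893))) + (98*6 - 92)*(-1/41) = 10620/((-4885*I*√9773122/472893)) + (588 - 92)*(-1/41) = 10620*(3*I*√9773122/302870) + 496*(-1/41) = 3186*I*√9773122/30287 - 496/41 = -496/41 + 3186*I*√9773122/30287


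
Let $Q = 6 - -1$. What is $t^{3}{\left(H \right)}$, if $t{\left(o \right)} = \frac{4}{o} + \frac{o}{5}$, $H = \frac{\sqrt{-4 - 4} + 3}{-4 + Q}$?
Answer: $\frac{- 5773357 i + 1175940 \sqrt{2}}{3375 \left(38 \sqrt{2} + 45 i\right)} \approx -10.278 - 23.225 i$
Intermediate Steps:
$Q = 7$ ($Q = 6 + 1 = 7$)
$H = 1 + \frac{2 i \sqrt{2}}{3}$ ($H = \frac{\sqrt{-4 - 4} + 3}{-4 + 7} = \frac{\sqrt{-8} + 3}{3} = \left(2 i \sqrt{2} + 3\right) \frac{1}{3} = \left(3 + 2 i \sqrt{2}\right) \frac{1}{3} = 1 + \frac{2 i \sqrt{2}}{3} \approx 1.0 + 0.94281 i$)
$t{\left(o \right)} = \frac{4}{o} + \frac{o}{5}$ ($t{\left(o \right)} = \frac{4}{o} + o \frac{1}{5} = \frac{4}{o} + \frac{o}{5}$)
$t^{3}{\left(H \right)} = \left(\frac{4}{1 + \frac{2 i \sqrt{2}}{3}} + \frac{1 + \frac{2 i \sqrt{2}}{3}}{5}\right)^{3} = \left(\frac{4}{1 + \frac{2 i \sqrt{2}}{3}} + \left(\frac{1}{5} + \frac{2 i \sqrt{2}}{15}\right)\right)^{3} = \left(\frac{1}{5} + \frac{4}{1 + \frac{2 i \sqrt{2}}{3}} + \frac{2 i \sqrt{2}}{15}\right)^{3}$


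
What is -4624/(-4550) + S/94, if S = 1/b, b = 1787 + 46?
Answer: 30643423/30152850 ≈ 1.0163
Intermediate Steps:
b = 1833
S = 1/1833 ≈ 0.00054555
-4624/(-4550) + S/94 = -4624/(-4550) + (1/1833)/94 = -4624*(-1/4550) + (1/1833)*(1/94) = 2312/2275 + 1/172302 = 30643423/30152850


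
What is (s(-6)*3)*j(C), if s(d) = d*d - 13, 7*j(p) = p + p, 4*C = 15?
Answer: 1035/14 ≈ 73.929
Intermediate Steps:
C = 15/4 (C = (1/4)*15 = 15/4 ≈ 3.7500)
j(p) = 2*p/7 (j(p) = (p + p)/7 = (2*p)/7 = 2*p/7)
s(d) = -13 + d**2 (s(d) = d**2 - 13 = -13 + d**2)
(s(-6)*3)*j(C) = ((-13 + (-6)**2)*3)*((2/7)*(15/4)) = ((-13 + 36)*3)*(15/14) = (23*3)*(15/14) = 69*(15/14) = 1035/14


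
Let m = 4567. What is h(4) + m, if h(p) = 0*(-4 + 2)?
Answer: 4567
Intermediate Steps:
h(p) = 0 (h(p) = 0*(-2) = 0)
h(4) + m = 0 + 4567 = 4567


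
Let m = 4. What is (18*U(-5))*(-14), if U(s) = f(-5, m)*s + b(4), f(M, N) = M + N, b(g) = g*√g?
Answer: -3276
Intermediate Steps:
b(g) = g^(3/2)
U(s) = 8 - s (U(s) = (-5 + 4)*s + 4^(3/2) = -s + 8 = 8 - s)
(18*U(-5))*(-14) = (18*(8 - 1*(-5)))*(-14) = (18*(8 + 5))*(-14) = (18*13)*(-14) = 234*(-14) = -3276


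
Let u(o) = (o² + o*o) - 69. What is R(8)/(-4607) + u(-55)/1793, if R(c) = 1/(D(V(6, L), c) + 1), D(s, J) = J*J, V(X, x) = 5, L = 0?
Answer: 1791038562/536922815 ≈ 3.3357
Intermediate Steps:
D(s, J) = J²
u(o) = -69 + 2*o² (u(o) = (o² + o²) - 69 = 2*o² - 69 = -69 + 2*o²)
R(c) = 1/(1 + c²) (R(c) = 1/(c² + 1) = 1/(1 + c²))
R(8)/(-4607) + u(-55)/1793 = 1/((1 + 8²)*(-4607)) + (-69 + 2*(-55)²)/1793 = -1/4607/(1 + 64) + (-69 + 2*3025)*(1/1793) = -1/4607/65 + (-69 + 6050)*(1/1793) = (1/65)*(-1/4607) + 5981*(1/1793) = -1/299455 + 5981/1793 = 1791038562/536922815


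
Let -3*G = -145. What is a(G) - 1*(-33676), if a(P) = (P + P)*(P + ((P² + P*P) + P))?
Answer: 13356052/27 ≈ 4.9467e+5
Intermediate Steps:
G = 145/3 (G = -⅓*(-145) = 145/3 ≈ 48.333)
a(P) = 2*P*(2*P + 2*P²) (a(P) = (2*P)*(P + ((P² + P²) + P)) = (2*P)*(P + (2*P² + P)) = (2*P)*(P + (P + 2*P²)) = (2*P)*(2*P + 2*P²) = 2*P*(2*P + 2*P²))
a(G) - 1*(-33676) = 4*(145/3)²*(1 + 145/3) - 1*(-33676) = 4*(21025/9)*(148/3) + 33676 = 12446800/27 + 33676 = 13356052/27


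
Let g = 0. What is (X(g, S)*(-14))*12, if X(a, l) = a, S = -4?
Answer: 0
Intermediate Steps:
(X(g, S)*(-14))*12 = (0*(-14))*12 = 0*12 = 0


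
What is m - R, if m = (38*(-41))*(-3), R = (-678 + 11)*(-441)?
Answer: -289473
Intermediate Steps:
R = 294147 (R = -667*(-441) = 294147)
m = 4674 (m = -1558*(-3) = 4674)
m - R = 4674 - 1*294147 = 4674 - 294147 = -289473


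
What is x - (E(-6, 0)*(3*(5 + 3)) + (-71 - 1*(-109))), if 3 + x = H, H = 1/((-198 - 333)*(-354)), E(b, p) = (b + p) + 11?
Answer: -30263813/187974 ≈ -161.00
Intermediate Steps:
E(b, p) = 11 + b + p
H = 1/187974 (H = 1/(-531*(-354)) = 1/187974 ≈ 5.3199e-6)
x = -563921/187974 (x = -3 + 1/187974 = -563921/187974 ≈ -3.0000)
x - (E(-6, 0)*(3*(5 + 3)) + (-71 - 1*(-109))) = -563921/187974 - ((11 - 6 + 0)*(3*(5 + 3)) + (-71 - 1*(-109))) = -563921/187974 - (5*(3*8) + (-71 + 109)) = -563921/187974 - (5*24 + 38) = -563921/187974 - (120 + 38) = -563921/187974 - 1*158 = -563921/187974 - 158 = -30263813/187974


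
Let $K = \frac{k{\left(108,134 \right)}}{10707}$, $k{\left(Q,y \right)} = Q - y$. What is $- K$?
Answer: $\frac{26}{10707} \approx 0.0024283$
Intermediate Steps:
$K = - \frac{26}{10707}$ ($K = \frac{108 - 134}{10707} = \left(108 - 134\right) \frac{1}{10707} = \left(-26\right) \frac{1}{10707} = - \frac{26}{10707} \approx -0.0024283$)
$- K = \left(-1\right) \left(- \frac{26}{10707}\right) = \frac{26}{10707}$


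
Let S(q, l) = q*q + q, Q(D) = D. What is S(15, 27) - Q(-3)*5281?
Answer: 16083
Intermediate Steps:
S(q, l) = q + q² (S(q, l) = q² + q = q + q²)
S(15, 27) - Q(-3)*5281 = 15*(1 + 15) - (-3)*5281 = 15*16 - 1*(-15843) = 240 + 15843 = 16083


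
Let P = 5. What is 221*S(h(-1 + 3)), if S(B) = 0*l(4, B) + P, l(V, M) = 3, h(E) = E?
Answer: 1105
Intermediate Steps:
S(B) = 5 (S(B) = 0*3 + 5 = 0 + 5 = 5)
221*S(h(-1 + 3)) = 221*5 = 1105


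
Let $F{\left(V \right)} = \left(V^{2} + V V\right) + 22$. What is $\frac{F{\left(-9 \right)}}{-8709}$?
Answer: $- \frac{184}{8709} \approx -0.021128$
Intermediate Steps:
$F{\left(V \right)} = 22 + 2 V^{2}$ ($F{\left(V \right)} = \left(V^{2} + V^{2}\right) + 22 = 2 V^{2} + 22 = 22 + 2 V^{2}$)
$\frac{F{\left(-9 \right)}}{-8709} = \frac{22 + 2 \left(-9\right)^{2}}{-8709} = \left(22 + 2 \cdot 81\right) \left(- \frac{1}{8709}\right) = \left(22 + 162\right) \left(- \frac{1}{8709}\right) = 184 \left(- \frac{1}{8709}\right) = - \frac{184}{8709}$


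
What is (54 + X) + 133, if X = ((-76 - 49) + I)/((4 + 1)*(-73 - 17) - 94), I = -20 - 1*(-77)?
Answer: 1497/8 ≈ 187.13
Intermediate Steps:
I = 57 (I = -20 + 77 = 57)
X = ⅛ (X = ((-76 - 49) + 57)/((4 + 1)*(-73 - 17) - 94) = (-125 + 57)/(5*(-90) - 94) = -68/(-450 - 94) = -68/(-544) = -68*(-1/544) = ⅛ ≈ 0.12500)
(54 + X) + 133 = (54 + ⅛) + 133 = 433/8 + 133 = 1497/8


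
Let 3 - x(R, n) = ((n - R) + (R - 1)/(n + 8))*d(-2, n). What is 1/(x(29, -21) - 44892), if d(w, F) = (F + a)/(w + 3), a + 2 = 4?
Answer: -13/596439 ≈ -2.1796e-5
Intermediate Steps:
a = 2 (a = -2 + 4 = 2)
d(w, F) = (2 + F)/(3 + w) (d(w, F) = (F + 2)/(w + 3) = (2 + F)/(3 + w))
x(R, n) = 3 - (2 + n)*(n - R + (-1 + R)/(8 + n)) (x(R, n) = 3 - ((n - R) + (R - 1)/(n + 8))*(2 + n)/(3 - 2) = 3 - ((n - R) + (-1 + R)/(8 + n))*(2 + n)/1 = 3 - ((n - R) + (-1 + R)/(8 + n))*1*(2 + n) = 3 - (n - R + (-1 + R)/(8 + n))*(2 + n) = 3 - (2 + n)*(n - R + (-1 + R)/(8 + n)))
1/(x(29, -21) - 44892) = 1/((26 - 1*(-21)³ - 12*(-21) - 10*(-21)² + 14*29 + 29*(-21)² + 9*29*(-21))/(8 - 21) - 44892) = 1/((26 - 1*(-9261) + 252 - 10*441 + 406 + 29*441 - 5481)/(-13) - 44892) = 1/(-(26 + 9261 + 252 - 4410 + 406 + 12789 - 5481)/13 - 44892) = 1/(-1/13*12843 - 44892) = 1/(-12843/13 - 44892) = 1/(-596439/13) = -13/596439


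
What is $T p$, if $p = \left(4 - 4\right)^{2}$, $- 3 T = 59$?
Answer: $0$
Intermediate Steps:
$T = - \frac{59}{3}$ ($T = \left(- \frac{1}{3}\right) 59 = - \frac{59}{3} \approx -19.667$)
$p = 0$ ($p = \left(4 - 4\right)^{2} = 0^{2} = 0$)
$T p = \left(- \frac{59}{3}\right) 0 = 0$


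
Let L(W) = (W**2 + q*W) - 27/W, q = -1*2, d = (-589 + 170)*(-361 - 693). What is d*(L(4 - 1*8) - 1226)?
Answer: -1055706953/2 ≈ -5.2785e+8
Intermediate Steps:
d = 441626 (d = -419*(-1054) = 441626)
q = -2
L(W) = W**2 - 27/W - 2*W (L(W) = (W**2 - 2*W) - 27/W = W**2 - 27/W - 2*W)
d*(L(4 - 1*8) - 1226) = 441626*((-27 + (4 - 1*8)**2*(-2 + (4 - 1*8)))/(4 - 1*8) - 1226) = 441626*((-27 + (4 - 8)**2*(-2 + (4 - 8)))/(4 - 8) - 1226) = 441626*((-27 + (-4)**2*(-2 - 4))/(-4) - 1226) = 441626*(-(-27 + 16*(-6))/4 - 1226) = 441626*(-(-27 - 96)/4 - 1226) = 441626*(-1/4*(-123) - 1226) = 441626*(123/4 - 1226) = 441626*(-4781/4) = -1055706953/2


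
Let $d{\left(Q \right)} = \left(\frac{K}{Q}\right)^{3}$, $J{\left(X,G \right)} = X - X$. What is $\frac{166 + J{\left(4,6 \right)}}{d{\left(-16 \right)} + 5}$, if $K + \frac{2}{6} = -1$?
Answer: $\frac{286848}{8641} \approx 33.196$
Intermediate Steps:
$K = - \frac{4}{3}$ ($K = - \frac{1}{3} - 1 = - \frac{4}{3} \approx -1.3333$)
$J{\left(X,G \right)} = 0$
$d{\left(Q \right)} = - \frac{64}{27 Q^{3}}$ ($d{\left(Q \right)} = \left(- \frac{4}{3 Q}\right)^{3} = - \frac{64}{27 Q^{3}}$)
$\frac{166 + J{\left(4,6 \right)}}{d{\left(-16 \right)} + 5} = \frac{166 + 0}{- \frac{64}{27 \left(-4096\right)} + 5} = \frac{166}{\left(- \frac{64}{27}\right) \left(- \frac{1}{4096}\right) + 5} = \frac{166}{\frac{1}{1728} + 5} = \frac{166}{\frac{8641}{1728}} = 166 \cdot \frac{1728}{8641} = \frac{286848}{8641}$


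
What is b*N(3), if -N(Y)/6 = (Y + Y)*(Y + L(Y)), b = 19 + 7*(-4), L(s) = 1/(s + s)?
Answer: 1026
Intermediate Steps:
L(s) = 1/(2*s)
b = -9 (b = 19 - 28 = -9)
N(Y) = -12*Y*(Y + 1/(2*Y)) (N(Y) = -6*(Y + Y)*(Y + 1/(2*Y)) = -6*2*Y*(Y + 1/(2*Y)) = -12*Y*(Y + 1/(2*Y)))
b*N(3) = -9*(-6 - 12*3**2) = -9*(-6 - 12*9) = -9*(-6 - 108) = -9*(-114) = 1026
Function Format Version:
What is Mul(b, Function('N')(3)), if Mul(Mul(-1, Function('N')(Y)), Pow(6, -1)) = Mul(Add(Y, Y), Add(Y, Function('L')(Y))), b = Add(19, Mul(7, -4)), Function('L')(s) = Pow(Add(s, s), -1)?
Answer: 1026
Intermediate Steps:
Function('L')(s) = Mul(Rational(1, 2), Pow(s, -1)) (Function('L')(s) = Pow(Mul(2, s), -1) = Mul(Rational(1, 2), Pow(s, -1)))
b = -9 (b = Add(19, -28) = -9)
Function('N')(Y) = Mul(-12, Y, Add(Y, Mul(Rational(1, 2), Pow(Y, -1)))) (Function('N')(Y) = Mul(-6, Mul(Add(Y, Y), Add(Y, Mul(Rational(1, 2), Pow(Y, -1))))) = Mul(-6, Mul(Mul(2, Y), Add(Y, Mul(Rational(1, 2), Pow(Y, -1))))) = Mul(-6, Mul(2, Y, Add(Y, Mul(Rational(1, 2), Pow(Y, -1))))) = Mul(-12, Y, Add(Y, Mul(Rational(1, 2), Pow(Y, -1)))))
Mul(b, Function('N')(3)) = Mul(-9, Add(-6, Mul(-12, Pow(3, 2)))) = Mul(-9, Add(-6, Mul(-12, 9))) = Mul(-9, Add(-6, -108)) = Mul(-9, -114) = 1026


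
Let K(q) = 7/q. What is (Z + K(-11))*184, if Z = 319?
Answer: 644368/11 ≈ 58579.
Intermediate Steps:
(Z + K(-11))*184 = (319 + 7/(-11))*184 = (319 + 7*(-1/11))*184 = (319 - 7/11)*184 = (3502/11)*184 = 644368/11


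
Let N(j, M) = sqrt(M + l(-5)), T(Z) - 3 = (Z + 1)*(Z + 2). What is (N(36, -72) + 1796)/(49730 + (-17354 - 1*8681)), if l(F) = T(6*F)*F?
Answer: 1796/23695 + I*sqrt(4147)/23695 ≈ 0.075797 + 0.0027178*I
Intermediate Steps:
T(Z) = 3 + (1 + Z)*(2 + Z) (T(Z) = 3 + (Z + 1)*(Z + 2) = 3 + (1 + Z)*(2 + Z))
l(F) = F*(5 + 18*F + 36*F**2) (l(F) = (5 + (6*F)**2 + 3*(6*F))*F = (5 + 36*F**2 + 18*F)*F = (5 + 18*F + 36*F**2)*F = F*(5 + 18*F + 36*F**2))
N(j, M) = sqrt(-4075 + M) (N(j, M) = sqrt(M - 5*(5 + 18*(-5) + 36*(-5)**2)) = sqrt(M - 5*(5 - 90 + 36*25)) = sqrt(M - 5*(5 - 90 + 900)) = sqrt(M - 5*815) = sqrt(M - 4075) = sqrt(-4075 + M))
(N(36, -72) + 1796)/(49730 + (-17354 - 1*8681)) = (sqrt(-4075 - 72) + 1796)/(49730 + (-17354 - 1*8681)) = (sqrt(-4147) + 1796)/(49730 + (-17354 - 8681)) = (I*sqrt(4147) + 1796)/(49730 - 26035) = (1796 + I*sqrt(4147))/23695 = (1796 + I*sqrt(4147))*(1/23695) = 1796/23695 + I*sqrt(4147)/23695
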